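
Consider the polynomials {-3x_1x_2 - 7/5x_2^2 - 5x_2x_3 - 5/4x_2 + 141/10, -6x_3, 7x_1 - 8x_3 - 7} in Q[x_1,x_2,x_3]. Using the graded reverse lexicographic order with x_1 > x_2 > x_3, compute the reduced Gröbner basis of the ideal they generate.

G = {x_2^2 + 85/28x_2 - 141/14, x_1 - 1, x_3}

f_1 = -3x_1x_2 - 7/5x_2^2 - 5x_2x_3 - 5/4x_2 + 141/10, LT = x_1x_2.
f_2 = -6x_3, LT = x_3.
f_3 = 7x_1 - 8x_3 - 7, LT = x_1.

S(f_1,f_3): lcm = x_1x_2. S = 7/15x_2^2 + 59/21x_2x_3 + 17/12x_2 - 47/10.
  reduce S modulo (f_1, f_2, f_3):
  remainder 7/15x_2^2 + 17/12x_2 - 47/10 ≠ 0; add g_4 = 7/15x_2^2 + 17/12x_2 - 47/10 to the basis.

The other S-polynomials (S(f_1,f_2), S(f_2,f_3), S(f_1,g_4), S(f_2,g_4), S(f_3,g_4)) all reduce to 0 modulo the current basis, so we have a Gröbner basis.
Inter-reduce: drop elements whose leading term is divisible by another's, tail-reduce, and make monic.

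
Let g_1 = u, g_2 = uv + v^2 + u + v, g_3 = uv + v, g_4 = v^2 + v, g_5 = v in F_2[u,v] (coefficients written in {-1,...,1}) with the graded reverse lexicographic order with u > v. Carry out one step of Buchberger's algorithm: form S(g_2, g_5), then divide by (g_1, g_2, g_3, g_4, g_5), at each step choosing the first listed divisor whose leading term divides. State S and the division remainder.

lcm(LM(g_2), LM(g_5)) = uv.
S = (lcm/LT(g_2))·g_2 − (lcm/LT(g_5))·g_5 = v^2 + u + v.
Reduce S modulo (g_1, g_2, g_3, g_4, g_5) in that order:
  leading term v^2: subtract (1)·g_4 from v^2 + u + v → u
  leading term u: subtract (1)·g_1 from u → 0
The remainder is 0, so this S-polynomial contributes no new basis element.

S(g_2, g_5) = v^2 + u + v; remainder on division = 0.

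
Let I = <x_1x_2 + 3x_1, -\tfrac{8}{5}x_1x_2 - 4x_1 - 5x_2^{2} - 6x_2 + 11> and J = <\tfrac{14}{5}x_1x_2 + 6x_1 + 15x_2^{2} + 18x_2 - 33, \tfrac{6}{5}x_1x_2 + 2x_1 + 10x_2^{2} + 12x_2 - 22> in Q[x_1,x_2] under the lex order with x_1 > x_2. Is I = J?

Equality of ideals is decidable: compute both reduced Gröbner bases (unique for the ordering) and check whether they agree.
Buchberger on the first generating set:
f_1 = x_1x_2 + 3x_1, LT = x_1x_2.
f_2 = -\tfrac{8}{5}x_1x_2 - 4x_1 - 5x_2^{2} - 6x_2 + 11, LT = x_1x_2.

S(f_1,f_2): lcm = x_1x_2. S = \tfrac{1}{2}x_1 - \tfrac{25}{8}x_2^{2} - \tfrac{15}{4}x_2 + \tfrac{55}{8}.
  leading term x_1: no divisor's leading term divides it; move \tfrac{1}{2}x_1 to the remainder.
  leading term x_2^{2}: no divisor's leading term divides it; move -\tfrac{25}{8}x_2^{2} to the remainder.
  leading term x_2: no divisor's leading term divides it; move -\tfrac{15}{4}x_2 to the remainder.
  leading term 1: no divisor's leading term divides it; move \tfrac{55}{8} to the remainder.
  remainder \tfrac{1}{2}x_1 - \tfrac{25}{8}x_2^{2} - \tfrac{15}{4}x_2 + \tfrac{55}{8} ≠ 0; add g_3 = \tfrac{1}{2}x_1 - \tfrac{25}{8}x_2^{2} - \tfrac{15}{4}x_2 + \tfrac{55}{8} to the basis.

S(f_1,g_3): lcm = x_1x_2. S = 3x_1 + \tfrac{25}{4}x_2^{3} + \tfrac{15}{2}x_2^{2} - \tfrac{55}{4}x_2.
  leading term x_1: subtract (6)·g_3 from 3x_1 + \tfrac{25}{4}x_2^{3} + \tfrac{15}{2}x_2^{2} - \tfrac{55}{4}x_2 → \tfrac{25}{4}x_2^{3} + \tfrac{105}{4}x_2^{2} + \tfrac{35}{4}x_2 - \tfrac{165}{4}
  leading term x_2^{3}: no divisor's leading term divides it; move \tfrac{25}{4}x_2^{3} to the remainder.
  leading term x_2^{2}: no divisor's leading term divides it; move \tfrac{105}{4}x_2^{2} to the remainder.
  leading term x_2: no divisor's leading term divides it; move \tfrac{35}{4}x_2 to the remainder.
  leading term 1: no divisor's leading term divides it; move -\tfrac{165}{4} to the remainder.
  remainder \tfrac{25}{4}x_2^{3} + \tfrac{105}{4}x_2^{2} + \tfrac{35}{4}x_2 - \tfrac{165}{4} ≠ 0; add g_4 = \tfrac{25}{4}x_2^{3} + \tfrac{105}{4}x_2^{2} + \tfrac{35}{4}x_2 - \tfrac{165}{4} to the basis.

The other S-polynomials (S(f_2,g_3), S(f_1,g_4), S(f_2,g_4), S(g_3,g_4)) all reduce to 0 modulo the current basis, so we have a Gröbner basis.
Inter-reduce: drop elements whose leading term is divisible by another's, tail-reduce, and make monic.
Reduced Gröbner basis: {x_1 - \tfrac{25}{4}x_2^{2} - \tfrac{15}{2}x_2 + \tfrac{55}{4}, x_2^{3} + \tfrac{21}{5}x_2^{2} + \tfrac{7}{5}x_2 - \tfrac{33}{5}}.

Buchberger on the second generating set:
h_1 = \tfrac{14}{5}x_1x_2 + 6x_1 + 15x_2^{2} + 18x_2 - 33, LT = x_1x_2.
h_2 = \tfrac{6}{5}x_1x_2 + 2x_1 + 10x_2^{2} + 12x_2 - 22, LT = x_1x_2.

S(h_1,h_2): lcm = x_1x_2. S = \tfrac{10}{21}x_1 - \tfrac{125}{42}x_2^{2} - \tfrac{25}{7}x_2 + \tfrac{275}{42}.
  leading term x_1: no divisor's leading term divides it; move \tfrac{10}{21}x_1 to the remainder.
  leading term x_2^{2}: no divisor's leading term divides it; move -\tfrac{125}{42}x_2^{2} to the remainder.
  leading term x_2: no divisor's leading term divides it; move -\tfrac{25}{7}x_2 to the remainder.
  leading term 1: no divisor's leading term divides it; move \tfrac{275}{42} to the remainder.
  remainder \tfrac{10}{21}x_1 - \tfrac{125}{42}x_2^{2} - \tfrac{25}{7}x_2 + \tfrac{275}{42} ≠ 0; add k_3 = \tfrac{10}{21}x_1 - \tfrac{125}{42}x_2^{2} - \tfrac{25}{7}x_2 + \tfrac{275}{42} to the basis.

S(h_1,k_3): lcm = x_1x_2. S = \tfrac{15}{7}x_1 + \tfrac{25}{4}x_2^{3} + \tfrac{90}{7}x_2^{2} - \tfrac{205}{28}x_2 - \tfrac{165}{14}.
  leading term x_1: subtract (\tfrac{9}{2})·k_3 from \tfrac{15}{7}x_1 + \tfrac{25}{4}x_2^{3} + \tfrac{90}{7}x_2^{2} - \tfrac{205}{28}x_2 - \tfrac{165}{14} → \tfrac{25}{4}x_2^{3} + \tfrac{105}{4}x_2^{2} + \tfrac{35}{4}x_2 - \tfrac{165}{4}
  leading term x_2^{3}: no divisor's leading term divides it; move \tfrac{25}{4}x_2^{3} to the remainder.
  leading term x_2^{2}: no divisor's leading term divides it; move \tfrac{105}{4}x_2^{2} to the remainder.
  leading term x_2: no divisor's leading term divides it; move \tfrac{35}{4}x_2 to the remainder.
  leading term 1: no divisor's leading term divides it; move -\tfrac{165}{4} to the remainder.
  remainder \tfrac{25}{4}x_2^{3} + \tfrac{105}{4}x_2^{2} + \tfrac{35}{4}x_2 - \tfrac{165}{4} ≠ 0; add k_4 = \tfrac{25}{4}x_2^{3} + \tfrac{105}{4}x_2^{2} + \tfrac{35}{4}x_2 - \tfrac{165}{4} to the basis.

The other S-polynomials (S(h_2,k_3), S(h_1,k_4), S(h_2,k_4), S(k_3,k_4)) all reduce to 0 modulo the current basis, so we have a Gröbner basis.
Inter-reduce: drop elements whose leading term is divisible by another's, tail-reduce, and make monic.
Reduced Gröbner basis: {x_1 - \tfrac{25}{4}x_2^{2} - \tfrac{15}{2}x_2 + \tfrac{55}{4}, x_2^{3} + \tfrac{21}{5}x_2^{2} + \tfrac{7}{5}x_2 - \tfrac{33}{5}}.

The two bases agree; hence the ideals are identical.

Yes, the ideals are equal.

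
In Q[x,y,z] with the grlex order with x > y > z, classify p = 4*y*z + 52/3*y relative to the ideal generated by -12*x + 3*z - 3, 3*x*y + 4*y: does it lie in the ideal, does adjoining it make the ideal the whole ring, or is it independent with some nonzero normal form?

First compute the reduced Gröbner basis of I by Buchberger's algorithm.
f_1 = -12*x + 3*z - 3, LT = x.
f_2 = 3*x*y + 4*y, LT = x*y.

S(f_1,f_2): lcm = x*y. S = -1/4*y*z - 13/12*y.
  reduce S modulo (f_1, f_2):
  remainder -1/4*y*z - 13/12*y ≠ 0; add h_3 = -1/4*y*z - 13/12*y to the basis.

The other S-polynomials (S(f_1,h_3), S(f_2,h_3)) all reduce to 0 modulo the current basis, so we have a Gröbner basis.
Inter-reduce: drop elements whose leading term is divisible by another's, tail-reduce, and make monic.
Reduced Gröbner basis: {y*z + 13/3*y, x - 1/4*z + 1/4}.
Label its elements g_1 = y*z + 13/3*y, g_2 = x - 1/4*z + 1/4.

Reduce p = 4*y*z + 52/3*y modulo G:
  leading term y*z: subtract (4)·g_1 from 4*y*z + 52/3*y → 0
  normal form = 0.
Since the normal form is 0, p ∈ I.

The remainder on division by a Gröbner basis is unique — it is the normal form.

4*y*z + 52/3*y lies in I (it reduces to 0).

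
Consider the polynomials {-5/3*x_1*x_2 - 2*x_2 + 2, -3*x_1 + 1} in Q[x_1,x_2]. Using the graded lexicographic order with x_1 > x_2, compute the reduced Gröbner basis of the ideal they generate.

f_1 = -5/3*x_1*x_2 - 2*x_2 + 2, LT = x_1*x_2.
f_2 = -3*x_1 + 1, LT = x_1.

S(f_1,f_2): lcm = x_1*x_2. S = 23/15*x_2 - 6/5.
  reduce S modulo (f_1, f_2):
  remainder 23/15*x_2 - 6/5 ≠ 0; add g_3 = 23/15*x_2 - 6/5 to the basis.

The other S-polynomials (S(f_1,g_3), S(f_2,g_3)) all reduce to 0 modulo the current basis, so we have a Gröbner basis.
Inter-reduce: drop elements whose leading term is divisible by another's, tail-reduce, and make monic.

G = {x_1 - 1/3, x_2 - 18/23}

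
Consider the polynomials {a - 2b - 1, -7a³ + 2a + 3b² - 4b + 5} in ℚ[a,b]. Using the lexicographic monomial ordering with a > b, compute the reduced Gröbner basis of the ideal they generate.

The reduced Gröbner basis is the canonical form of the ideal for this ordering.

f_1 = a - 2b - 1, LT = a.
f_2 = -7a³ + 2a + 3b² - 4b + 5, LT = a³.

S(f_1,f_2): lcm = a³. S = -2a²b - a² + 2/7a + 3/7b² - 4/7b + 5/7.
  leading term a²b: subtract (-2ab)·f_1 from -2a²b - a² + 2/7a + 3/7b² - 4/7b + 5/7 → -a² - 4ab² - 2ab + 2/7a + 3/7b² - 4/7b + 5/7
  leading term a²: subtract (-a)·f_1 from -a² - 4ab² - 2ab + 2/7a + 3/7b² - 4/7b + 5/7 → -4ab² - 4ab - 5/7a + 3/7b² - 4/7b + 5/7
  leading term ab²: subtract (-4b²)·f_1 from -4ab² - 4ab - 5/7a + 3/7b² - 4/7b + 5/7 → -4ab - 5/7a - 8b³ - 25/7b² - 4/7b + 5/7
  leading term ab: subtract (-4b)·f_1 from -4ab - 5/7a - 8b³ - 25/7b² - 4/7b + 5/7 → -5/7a - 8b³ - 81/7b² - 32/7b + 5/7
  leading term a: subtract (-5/7)·f_1 from -5/7a - 8b³ - 81/7b² - 32/7b + 5/7 → -8b³ - 81/7b² - 6b
  leading term b³: no divisor's leading term divides it; move -8b³ to the remainder.
  leading term b²: no divisor's leading term divides it; move -81/7b² to the remainder.
  leading term b: no divisor's leading term divides it; move -6b to the remainder.
  remainder -8b³ - 81/7b² - 6b ≠ 0; add g_3 = -8b³ - 81/7b² - 6b to the basis.

The other S-polynomials (S(f_1,g_3), S(f_2,g_3)) all reduce to 0 modulo the current basis, so we have a Gröbner basis.
Inter-reduce: drop elements whose leading term is divisible by another's, tail-reduce, and make monic.

G = {a - 2b - 1, b³ + 81/56b² + ¾b}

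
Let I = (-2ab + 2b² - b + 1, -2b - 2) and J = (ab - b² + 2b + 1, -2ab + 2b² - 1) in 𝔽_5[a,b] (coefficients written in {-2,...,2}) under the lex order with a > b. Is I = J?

For a fixed monomial order, each ideal has a unique reduced Gröbner basis; comparing bases decides equality.
Buchberger on the first generating set:
f_1 = -2ab + 2b² - b + 1, LT = ab.
f_2 = -2b - 2, LT = b.

S(f_1,f_2): lcm = ab. S = -a - b² - 2b + 2.
  leading term a: no divisor's leading term divides it; move -a to the remainder.
  leading term b²: subtract (-2b)·f_2 from -b² - 2b + 2 → -b + 2
  leading term b: subtract (-2)·f_2 from -b + 2 → -2
  leading term 1: no divisor's leading term divides it; move -2 to the remainder.
  remainder -a - 2 ≠ 0; add g_3 = -a - 2 to the basis.

S(f_1,g_3): lcm = ab. S = -b² + b + 2.
  leading term b²: subtract (-2b)·f_2 from -b² + b + 2 → 2b + 2
  leading term b: subtract (-1)·f_2 from 2b + 2 → 0
  remainder 0.

S(f_2,g_3): leading monomials are coprime, so the S-polynomial reduces to 0 (Buchberger's first criterion).
Every S-polynomial of the final basis reduces to 0, so we have a Gröbner basis.
Inter-reduce: drop elements whose leading term is divisible by another's, tail-reduce, and make monic.
Reduced Gröbner basis: {a + 2, b + 1}.

Buchberger on the second generating set:
h_1 = ab - b² + 2b + 1, LT = ab.
h_2 = -2ab + 2b² - 1, LT = ab.

S(h_1,h_2): lcm = ab. S = 2b - 2.
  leading term b: no divisor's leading term divides it; move 2b to the remainder.
  leading term 1: no divisor's leading term divides it; move -2 to the remainder.
  remainder 2b - 2 ≠ 0; add k_3 = 2b - 2 to the basis.

S(h_1,k_3): lcm = ab. S = a - b² + 2b + 1.
  leading term a: no divisor's leading term divides it; move a to the remainder.
  leading term b²: subtract (2b)·k_3 from -b² + 2b + 1 → b + 1
  leading term b: subtract (-2)·k_3 from b + 1 → 2
  leading term 1: no divisor's leading term divides it; move 2 to the remainder.
  remainder a + 2 ≠ 0; add k_4 = a + 2 to the basis.

S(h_2,k_3): lcm = ab. S = a - b² - 2.
  leading term a: subtract (1)·k_4 from a - b² - 2 → -b² + 1
  leading term b²: subtract (2b)·k_3 from -b² + 1 → -b + 1
  leading term b: subtract (2)·k_3 from -b + 1 → 0
  remainder 0.

S(h_1,k_4): lcm = ab. S = -b² + 1.
  leading term b²: subtract (2b)·k_3 from -b² + 1 → -b + 1
  leading term b: subtract (2)·k_3 from -b + 1 → 0
  remainder 0.

S(h_2,k_4): lcm = ab. S = -b² - 2b - 2.
  leading term b²: subtract (2b)·k_3 from -b² - 2b - 2 → 2b - 2
  leading term b: subtract (1)·k_3 from 2b - 2 → 0
  remainder 0.

S(k_3,k_4): leading monomials are coprime, so the S-polynomial reduces to 0 (Buchberger's first criterion).
Every S-polynomial of the final basis reduces to 0, so we have a Gröbner basis.
Inter-reduce: drop elements whose leading term is divisible by another's, tail-reduce, and make monic.
Reduced Gröbner basis: {a + 2, b - 1}.

These differ, so the ideals are not equal.

No, the ideals differ.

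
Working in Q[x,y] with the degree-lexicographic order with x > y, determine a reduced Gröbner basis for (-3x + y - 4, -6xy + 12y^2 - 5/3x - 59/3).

This is the nonlinear analogue of row-reducing a linear system.

f_1 = -3x + y - 4, LT = x.
f_2 = -6xy + 12y^2 - 5/3x - 59/3, LT = xy.

S(f_1,f_2): lcm = xy. S = 5/3y^2 - 5/18x + 4/3y - 59/18.
  reduce S modulo (f_1, f_2):
  remainder 5/3y^2 + 67/54y - 157/54 ≠ 0; add g_3 = 5/3y^2 + 67/54y - 157/54 to the basis.

The other S-polynomials (S(f_1,g_3), S(f_2,g_3)) all reduce to 0 modulo the current basis, so we have a Gröbner basis.
Inter-reduce: drop elements whose leading term is divisible by another's, tail-reduce, and make monic.

G = {y^2 + 67/90y - 157/90, x - 1/3y + 4/3}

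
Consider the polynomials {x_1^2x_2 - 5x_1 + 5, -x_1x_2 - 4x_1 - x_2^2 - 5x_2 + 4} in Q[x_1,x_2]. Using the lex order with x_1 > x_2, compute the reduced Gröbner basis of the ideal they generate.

f_1 = x_1^2x_2 - 5x_1 + 5, LT = x_1^2x_2.
f_2 = -x_1x_2 - 4x_1 - x_2^2 - 5x_2 + 4, LT = x_1x_2.

S(f_1,f_2): lcm = x_1^2x_2. S = -4x_1^2 - x_1x_2^2 - 5x_1x_2 - x_1 + 5.
  reduce S modulo (f_1, f_2):
  remainder -4x_1^2 + 3x_1 + x_2^3 + 6x_2^2 + x_2 + 1 ≠ 0; add g_3 = -4x_1^2 + 3x_1 + x_2^3 + 6x_2^2 + x_2 + 1 to the basis.

S(f_1,g_3): lcm = x_1^2x_2. S = 3/4x_1x_2 - 5x_1 + 1/4x_2^4 + 3/2x_2^3 + 1/4x_2^2 + 1/4x_2 + 5.
  reduce S modulo (f_1, f_2, g_3):
  remainder -8x_1 + 1/4x_2^4 + 3/2x_2^3 - 1/2x_2^2 - 7/2x_2 + 8 ≠ 0; add g_4 = -8x_1 + 1/4x_2^4 + 3/2x_2^3 - 1/2x_2^2 - 7/2x_2 + 8 to the basis.

S(f_1,g_4): lcm = x_1^2x_2. S = 1/32x_1x_2^5 + 3/16x_1x_2^4 - 1/16x_1x_2^3 - 7/16x_1x_2^2 + x_1x_2 - 5x_1 + 5.
  reduce S modulo (f_1, f_2, g_3, g_4):
  remainder -1/32x_2^6 - 7/32x_2^5 + 1/4x_2^4 + 7/4x_2^3 - 53/16x_2^2 + 51/4x_2 ≠ 0; add g_5 = -1/32x_2^6 - 7/32x_2^5 + 1/4x_2^4 + 7/4x_2^3 - 53/16x_2^2 + 51/4x_2 to the basis.

S(f_2,g_4): lcm = x_1x_2. S = 4x_1 + 1/32x_2^5 + 3/16x_2^4 - 1/16x_2^3 + 9/16x_2^2 + 6x_2 - 4.
  reduce S modulo (f_1, f_2, g_3, g_4, g_5):
  remainder 1/32x_2^5 + 5/16x_2^4 + 11/16x_2^3 + 5/16x_2^2 + 17/4x_2 ≠ 0; add g_6 = 1/32x_2^5 + 5/16x_2^4 + 11/16x_2^3 + 5/16x_2^2 + 17/4x_2 to the basis.

The other S-polynomials (S(f_2,g_3), S(g_3,g_4), S(f_1,g_5), S(f_2,g_5), S(g_3,g_5), S(g_4,g_5), S(f_1,g_6), S(f_2,g_6), S(g_3,g_6), S(g_4,g_6), S(g_5,g_6)) all reduce to 0 modulo the current basis, so we have a Gröbner basis.
Inter-reduce: drop elements whose leading term is divisible by another's, tail-reduce, and make monic.

G = {x_1 - 1/32x_2^4 - 3/16x_2^3 + 1/16x_2^2 + 7/16x_2 - 1, x_2^5 + 10x_2^4 + 22x_2^3 + 10x_2^2 + 136x_2}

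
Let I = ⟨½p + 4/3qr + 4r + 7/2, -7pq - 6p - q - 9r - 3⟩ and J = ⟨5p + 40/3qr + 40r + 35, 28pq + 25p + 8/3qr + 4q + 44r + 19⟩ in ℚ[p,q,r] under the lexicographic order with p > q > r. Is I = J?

Two ideals are equal iff their reduced Gröbner bases coincide (the reduced basis is unique for a fixed ordering).
Buchberger on the first generating set:
f_1 = ½p + 4/3qr + 4r + 7/2, LT = p.
f_2 = -7pq - 6p - q - 9r - 3, LT = pq.

S(f_1,f_2): lcm = pq. S = -6/7p + 8/3q²r + 8qr + 48/7q - 9/7r - 3/7.
  leading term p: subtract (-12/7)·f_1 from -6/7p + 8/3q²r + 8qr + 48/7q - 9/7r - 3/7 → 8/3q²r + 72/7qr + 48/7q + 39/7r + 39/7
  leading term q²r: no divisor's leading term divides it; move 8/3q²r to the remainder.
  leading term qr: no divisor's leading term divides it; move 72/7qr to the remainder.
  leading term q: no divisor's leading term divides it; move 48/7q to the remainder.
  leading term r: no divisor's leading term divides it; move 39/7r to the remainder.
  leading term 1: no divisor's leading term divides it; move 39/7 to the remainder.
  remainder 8/3q²r + 72/7qr + 48/7q + 39/7r + 39/7 ≠ 0; add g_3 = 8/3q²r + 72/7qr + 48/7q + 39/7r + 39/7 to the basis.

The other S-polynomials (S(f_1,g_3), S(f_2,g_3)) all reduce to 0 modulo the current basis, so we have a Gröbner basis.
Inter-reduce: drop elements whose leading term is divisible by another's, tail-reduce, and make monic.
Reduced Gröbner basis: {p + 8/3qr + 8r + 7, q²r + 27/7qr + 18/7q + 117/56r + 117/56}.

Buchberger on the second generating set:
h_1 = 5p + 40/3qr + 40r + 35, LT = p.
h_2 = 28pq + 25p + 8/3qr + 4q + 44r + 19, LT = pq.

S(h_1,h_2): lcm = pq. S = -25/28p + 8/3q²r + 166/21qr + 48/7q - 11/7r - 19/28.
  leading term p: subtract (-5/28)·h_1 from -25/28p + 8/3q²r + 166/21qr + 48/7q - 11/7r - 19/28 → 8/3q²r + 72/7qr + 48/7q + 39/7r + 39/7
  leading term q²r: no divisor's leading term divides it; move 8/3q²r to the remainder.
  leading term qr: no divisor's leading term divides it; move 72/7qr to the remainder.
  leading term q: no divisor's leading term divides it; move 48/7q to the remainder.
  leading term r: no divisor's leading term divides it; move 39/7r to the remainder.
  leading term 1: no divisor's leading term divides it; move 39/7 to the remainder.
  remainder 8/3q²r + 72/7qr + 48/7q + 39/7r + 39/7 ≠ 0; add k_3 = 8/3q²r + 72/7qr + 48/7q + 39/7r + 39/7 to the basis.

The other S-polynomials (S(h_1,k_3), S(h_2,k_3)) all reduce to 0 modulo the current basis, so we have a Gröbner basis.
Inter-reduce: drop elements whose leading term is divisible by another's, tail-reduce, and make monic.
Reduced Gröbner basis: {p + 8/3qr + 8r + 7, q²r + 27/7qr + 18/7q + 117/56r + 117/56}.

The two bases agree; hence the ideals are identical.
The same test decides containment: I ⊆ J iff every generator of I reduces to 0 modulo a Gröbner basis of J.

Yes, the ideals are equal.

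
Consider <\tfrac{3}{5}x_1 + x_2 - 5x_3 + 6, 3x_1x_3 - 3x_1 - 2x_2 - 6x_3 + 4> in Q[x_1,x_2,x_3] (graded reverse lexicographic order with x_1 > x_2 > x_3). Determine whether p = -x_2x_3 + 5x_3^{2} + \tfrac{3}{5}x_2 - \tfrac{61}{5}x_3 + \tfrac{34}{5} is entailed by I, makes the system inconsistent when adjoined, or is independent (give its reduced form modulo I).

First compute the reduced Gröbner basis of I by Buchberger's algorithm.
f_1 = \tfrac{3}{5}x_1 + x_2 - 5x_3 + 6, LT = x_1.
f_2 = 3x_1x_3 - 3x_1 - 2x_2 - 6x_3 + 4, LT = x_1x_3.

S(f_1,f_2): lcm = x_1x_3. S = \tfrac{5}{3}x_2x_3 - \tfrac{25}{3}x_3^{2} + x_1 + \tfrac{2}{3}x_2 + 12x_3 - \tfrac{4}{3}.
  leading term x_2x_3: no divisor's leading term divides it; move \tfrac{5}{3}x_2x_3 to the remainder.
  leading term x_3^{2}: no divisor's leading term divides it; move -\tfrac{25}{3}x_3^{2} to the remainder.
  leading term x_1: subtract (\tfrac{5}{3})·f_1 from x_1 + \tfrac{2}{3}x_2 + 12x_3 - \tfrac{4}{3} → -x_2 + \tfrac{61}{3}x_3 - \tfrac{34}{3}
  leading term x_2: no divisor's leading term divides it; move -x_2 to the remainder.
  leading term x_3: no divisor's leading term divides it; move \tfrac{61}{3}x_3 to the remainder.
  leading term 1: no divisor's leading term divides it; move -\tfrac{34}{3} to the remainder.
  remainder \tfrac{5}{3}x_2x_3 - \tfrac{25}{3}x_3^{2} - x_2 + \tfrac{61}{3}x_3 - \tfrac{34}{3} ≠ 0; add h_3 = \tfrac{5}{3}x_2x_3 - \tfrac{25}{3}x_3^{2} - x_2 + \tfrac{61}{3}x_3 - \tfrac{34}{3} to the basis.

The other S-polynomials (S(f_1,h_3), S(f_2,h_3)) all reduce to 0 modulo the current basis, so we have a Gröbner basis.
Inter-reduce: drop elements whose leading term is divisible by another's, tail-reduce, and make monic.
Reduced Gröbner basis: {x_2x_3 - 5x_3^{2} - \tfrac{3}{5}x_2 + \tfrac{61}{5}x_3 - \tfrac{34}{5}, x_1 + \tfrac{5}{3}x_2 - \tfrac{25}{3}x_3 + 10}.
Label its elements g_1 = x_2x_3 - 5x_3^{2} - \tfrac{3}{5}x_2 + \tfrac{61}{5}x_3 - \tfrac{34}{5}, g_2 = x_1 + \tfrac{5}{3}x_2 - \tfrac{25}{3}x_3 + 10.

Reduce p = -x_2x_3 + 5x_3^{2} + \tfrac{3}{5}x_2 - \tfrac{61}{5}x_3 + \tfrac{34}{5} modulo G:
  leading term x_2x_3: subtract (-1)·g_1 from -x_2x_3 + 5x_3^{2} + \tfrac{3}{5}x_2 - \tfrac{61}{5}x_3 + \tfrac{34}{5} → 0
  normal form = 0.
Since the normal form is 0, p ∈ I.

-x_2x_3 + 5x_3^{2} + \tfrac{3}{5}x_2 - \tfrac{61}{5}x_3 + \tfrac{34}{5} lies in I (it reduces to 0).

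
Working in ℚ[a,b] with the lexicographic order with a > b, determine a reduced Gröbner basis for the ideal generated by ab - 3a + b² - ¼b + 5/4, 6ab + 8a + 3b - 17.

G = {a - 3/13b² + 9/52b - 49/52, b³ + 7/12b² + 21/4b - 41/6}

f_1 = ab - 3a + b² - ¼b + 5/4, LT = ab.
f_2 = 6ab + 8a + 3b - 17, LT = ab.

S(f_1,f_2): lcm = ab. S = -13/3a + b² - ¾b + 49/12.
  leading term a: no divisor's leading term divides it; move -13/3a to the remainder.
  leading term b²: no divisor's leading term divides it; move b² to the remainder.
  leading term b: no divisor's leading term divides it; move -¾b to the remainder.
  leading term 1: no divisor's leading term divides it; move 49/12 to the remainder.
  remainder -13/3a + b² - ¾b + 49/12 ≠ 0; add g_3 = -13/3a + b² - ¾b + 49/12 to the basis.

S(f_1,g_3): lcm = ab. S = -3a + 3/13b³ + 43/52b² + 9/13b + 5/4.
  leading term a: subtract (9/13)·g_3 from -3a + 3/13b³ + 43/52b² + 9/13b + 5/4 → 3/13b³ + 7/52b² + 63/52b - 41/26
  leading term b³: no divisor's leading term divides it; move 3/13b³ to the remainder.
  leading term b²: no divisor's leading term divides it; move 7/52b² to the remainder.
  leading term b: no divisor's leading term divides it; move 63/52b to the remainder.
  leading term 1: no divisor's leading term divides it; move -41/26 to the remainder.
  remainder 3/13b³ + 7/52b² + 63/52b - 41/26 ≠ 0; add g_4 = 3/13b³ + 7/52b² + 63/52b - 41/26 to the basis.

The other S-polynomials (S(f_2,g_3), S(f_1,g_4), S(f_2,g_4), S(g_3,g_4)) all reduce to 0 modulo the current basis, so we have a Gröbner basis.
Inter-reduce: drop elements whose leading term is divisible by another's, tail-reduce, and make monic.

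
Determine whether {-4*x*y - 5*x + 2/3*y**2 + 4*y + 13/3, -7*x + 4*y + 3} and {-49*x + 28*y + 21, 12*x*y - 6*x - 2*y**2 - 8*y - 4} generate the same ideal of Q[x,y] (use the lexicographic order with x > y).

No, the ideals differ.

Two ideals are equal iff their reduced Gröbner bases coincide (the reduced basis is unique for a fixed ordering).
Buchberger on the first generating set:
f_1 = -4*x*y - 5*x + 2/3*y**2 + 4*y + 13/3, LT = x*y.
f_2 = -7*x + 4*y + 3, LT = x.

S(f_1,f_2): lcm = x*y. S = 5/4*x + 17/42*y**2 - 4/7*y - 13/12.
  leading term x: subtract (-5/28)·f_2 from 5/4*x + 17/42*y**2 - 4/7*y - 13/12 → 17/42*y**2 + 1/7*y - 23/42
  leading term y**2: no divisor's leading term divides it; move 17/42*y**2 to the remainder.
  leading term y: no divisor's leading term divides it; move 1/7*y to the remainder.
  leading term 1: no divisor's leading term divides it; move -23/42 to the remainder.
  remainder 17/42*y**2 + 1/7*y - 23/42 ≠ 0; add g_3 = 17/42*y**2 + 1/7*y - 23/42 to the basis.

S(f_1,g_3): lcm = x*y**2. S = 61/68*x*y + 23/17*x - 1/6*y**3 - y**2 - 13/12*y.
  leading term x*y: subtract (-61/272)·f_1 from 61/68*x*y + 23/17*x - 1/6*y**3 - y**2 - 13/12*y → 63/272*x - 1/6*y**3 - 347/408*y**2 - 19/102*y + 793/816
  leading term x: subtract (-9/272)·f_2 from 63/272*x - 1/6*y**3 - 347/408*y**2 - 19/102*y + 793/816 → -1/6*y**3 - 347/408*y**2 - 11/204*y + 437/408
  leading term y**3: subtract (-7/17*y)·g_3 from -1/6*y**3 - 347/408*y**2 - 11/204*y + 437/408 → -19/24*y**2 - 19/68*y + 437/408
  leading term y**2: subtract (-133/68)·g_3 from -19/24*y**2 - 19/68*y + 437/408 → 0
  remainder 0.

S(f_2,g_3): leading monomials are coprime, so the S-polynomial reduces to 0 (Buchberger's first criterion).
Every S-polynomial of the final basis reduces to 0, so we have a Gröbner basis.
Inter-reduce: drop elements whose leading term is divisible by another's, tail-reduce, and make monic.
Reduced Gröbner basis: {x - 4/7*y - 3/7, y**2 + 6/17*y - 23/17}.

Buchberger on the second generating set:
h_1 = -49*x + 28*y + 21, LT = x.
h_2 = 12*x*y - 6*x - 2*y**2 - 8*y - 4, LT = x*y.

S(h_1,h_2): lcm = x*y. S = 1/2*x - 17/42*y**2 + 5/21*y + 1/3.
  leading term x: subtract (-1/98)·h_1 from 1/2*x - 17/42*y**2 + 5/21*y + 1/3 → -17/42*y**2 + 11/21*y + 23/42
  leading term y**2: no divisor's leading term divides it; move -17/42*y**2 to the remainder.
  leading term y: no divisor's leading term divides it; move 11/21*y to the remainder.
  leading term 1: no divisor's leading term divides it; move 23/42 to the remainder.
  remainder -17/42*y**2 + 11/21*y + 23/42 ≠ 0; add k_3 = -17/42*y**2 + 11/21*y + 23/42 to the basis.

S(h_1,k_3): leading monomials are coprime, so the S-polynomial reduces to 0 (Buchberger's first criterion).
S(h_2,k_3): lcm = x*y**2. S = 27/34*x*y + 23/17*x - 1/6*y**3 - 2/3*y**2 - 1/3*y.
  leading term x*y: subtract (-27/1666*y)·h_1 from 27/34*x*y + 23/17*x - 1/6*y**3 - 2/3*y**2 - 1/3*y → 23/17*x - 1/6*y**3 - 76/357*y**2 + 5/714*y
  leading term x: subtract (-23/833)·h_1 from 23/17*x - 1/6*y**3 - 76/357*y**2 + 5/714*y → -1/6*y**3 - 76/357*y**2 + 557/714*y + 69/119
  leading term y**3: subtract (7/17*y)·k_3 from -1/6*y**3 - 76/357*y**2 + 557/714*y + 69/119 → -3/7*y**2 + 66/119*y + 69/119
  leading term y**2: subtract (18/17)·k_3 from -3/7*y**2 + 66/119*y + 69/119 → 0
  remainder 0.

Every S-polynomial of the final basis reduces to 0, so we have a Gröbner basis.
Inter-reduce: drop elements whose leading term is divisible by another's, tail-reduce, and make monic.
Reduced Gröbner basis: {x - 4/7*y - 3/7, y**2 - 22/17*y - 23/17}.

The bases are distinct; the ideals are different.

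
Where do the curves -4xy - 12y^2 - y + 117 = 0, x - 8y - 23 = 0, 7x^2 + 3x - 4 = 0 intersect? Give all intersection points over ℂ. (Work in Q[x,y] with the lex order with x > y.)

{(-1, -3)}

Compute a lex Gröbner basis by Buchberger's algorithm.
f_1 = -4xy - 12y^2 - y + 117, LT = xy.
f_2 = x - 8y - 23, LT = x.
f_3 = 7x^2 + 3x - 4, LT = x^2.

S(f_1,f_2): lcm = xy. S = 11y^2 + 93/4y - 117/4.
  leading term y^2: no divisor's leading term divides it; move 11y^2 to the remainder.
  leading term y: no divisor's leading term divides it; move 93/4y to the remainder.
  leading term 1: no divisor's leading term divides it; move -117/4 to the remainder.
  remainder 11y^2 + 93/4y - 117/4 ≠ 0; add h_4 = 11y^2 + 93/4y - 117/4 to the basis.

S(f_1,f_3): lcm = x^2y. S = 3xy^2 - 5/28xy - 117/4x + 4/7y.
  leading term xy^2: subtract (-3/4y)·f_1 from 3xy^2 - 5/28xy - 117/4x + 4/7y → -5/28xy - 117/4x - 9y^3 - 3/4y^2 + 2473/28y
  leading term xy: subtract (5/112)·f_1 from -5/28xy - 117/4x - 9y^3 - 3/4y^2 + 2473/28y → -117/4x - 9y^3 - 3/14y^2 + 9897/112y - 585/112
  leading term x: subtract (-117/4)·f_2 from -117/4x - 9y^3 - 3/14y^2 + 9897/112y - 585/112 → -9y^3 - 3/14y^2 - 16311/112y - 75933/112
  leading term y^3: subtract (-9/11y)·h_4 from -9y^3 - 3/14y^2 - 16311/112y - 75933/112 → 5793/308y^2 - 208905/1232y - 75933/112
  leading term y^2: subtract (5793/3388)·h_4 from 5793/308y^2 - 208905/1232y - 75933/112 → -177294/847y - 531882/847
  leading term y: no divisor's leading term divides it; move -177294/847y to the remainder.
  leading term 1: no divisor's leading term divides it; move -531882/847 to the remainder.
  remainder -177294/847y - 531882/847 ≠ 0; add h_5 = -177294/847y - 531882/847 to the basis.

The other S-polynomials (S(f_2,f_3), S(f_1,h_4), S(f_2,h_4), S(f_3,h_4), S(f_1,h_5), S(f_2,h_5), S(f_3,h_5), S(h_4,h_5)) all reduce to 0 modulo the current basis, so we have a Gröbner basis.
Inter-reduce: drop elements whose leading term is divisible by another's, tail-reduce, and make monic.
Reduced Gröbner basis: {x + 1, y + 3}.

Elimination: the polynomial y + 3 lies in the elimination ideal for y, so y ∈ {-3}. For each such y, the remaining basis elements (now univariate) give the rest of the solution.
  y = -3: the earlier basis element becomes x + 1 = 0, giving x = -1 — point (-1, -3).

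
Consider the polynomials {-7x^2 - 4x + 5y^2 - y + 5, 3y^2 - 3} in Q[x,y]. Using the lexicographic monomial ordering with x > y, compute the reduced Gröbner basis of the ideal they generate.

The reduced Gröbner basis is the canonical form of the ideal for this ordering.

f_1 = -7x^2 - 4x + 5y^2 - y + 5, LT = x^2.
f_2 = 3y^2 - 3, LT = y^2.

S(f_1,f_2): leading monomials are coprime, so the S-polynomial reduces to 0 (Buchberger's first criterion).
Every S-polynomial of the final basis reduces to 0, so we have a Gröbner basis.

G = {x^2 + 4/7x + 1/7y - 10/7, y^2 - 1}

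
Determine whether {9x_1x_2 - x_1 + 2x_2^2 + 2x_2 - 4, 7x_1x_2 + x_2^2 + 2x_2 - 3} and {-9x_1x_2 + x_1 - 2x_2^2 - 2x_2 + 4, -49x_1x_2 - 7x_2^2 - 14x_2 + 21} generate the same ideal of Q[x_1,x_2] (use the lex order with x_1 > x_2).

Two ideals are equal iff their reduced Gröbner bases coincide (the reduced basis is unique for a fixed ordering).
Buchberger on the first generating set:
f_1 = 9x_1x_2 - x_1 + 2x_2^2 + 2x_2 - 4, LT = x_1x_2.
f_2 = 7x_1x_2 + x_2^2 + 2x_2 - 3, LT = x_1x_2.

S(f_1,f_2): lcm = x_1x_2. S = -1/9x_1 + 5/63x_2^2 - 4/63x_2 - 1/63.
  leading term x_1: no divisor's leading term divides it; move -1/9x_1 to the remainder.
  leading term x_2^2: no divisor's leading term divides it; move 5/63x_2^2 to the remainder.
  leading term x_2: no divisor's leading term divides it; move -4/63x_2 to the remainder.
  leading term 1: no divisor's leading term divides it; move -1/63 to the remainder.
  remainder -1/9x_1 + 5/63x_2^2 - 4/63x_2 - 1/63 ≠ 0; add g_3 = -1/9x_1 + 5/63x_2^2 - 4/63x_2 - 1/63 to the basis.

S(f_1,g_3): lcm = x_1x_2. S = -1/9x_1 + 5/7x_2^3 - 22/63x_2^2 + 5/63x_2 - 4/9.
  leading term x_1: subtract (1)·g_3 from -1/9x_1 + 5/7x_2^3 - 22/63x_2^2 + 5/63x_2 - 4/9 → 5/7x_2^3 - 3/7x_2^2 + 1/7x_2 - 3/7
  leading term x_2^3: no divisor's leading term divides it; move 5/7x_2^3 to the remainder.
  leading term x_2^2: no divisor's leading term divides it; move -3/7x_2^2 to the remainder.
  leading term x_2: no divisor's leading term divides it; move 1/7x_2 to the remainder.
  leading term 1: no divisor's leading term divides it; move -3/7 to the remainder.
  remainder 5/7x_2^3 - 3/7x_2^2 + 1/7x_2 - 3/7 ≠ 0; add g_4 = 5/7x_2^3 - 3/7x_2^2 + 1/7x_2 - 3/7 to the basis.

The other S-polynomials (S(f_2,g_3), S(f_1,g_4), S(f_2,g_4), S(g_3,g_4)) all reduce to 0 modulo the current basis, so we have a Gröbner basis.
Inter-reduce: drop elements whose leading term is divisible by another's, tail-reduce, and make monic.
Reduced Gröbner basis: {x_1 - 5/7x_2^2 + 4/7x_2 + 1/7, x_2^3 - 3/5x_2^2 + 1/5x_2 - 3/5}.

Buchberger on the second generating set:
h_1 = -9x_1x_2 + x_1 - 2x_2^2 - 2x_2 + 4, LT = x_1x_2.
h_2 = -49x_1x_2 - 7x_2^2 - 14x_2 + 21, LT = x_1x_2.

S(h_1,h_2): lcm = x_1x_2. S = -1/9x_1 + 5/63x_2^2 - 4/63x_2 - 1/63.
  leading term x_1: no divisor's leading term divides it; move -1/9x_1 to the remainder.
  leading term x_2^2: no divisor's leading term divides it; move 5/63x_2^2 to the remainder.
  leading term x_2: no divisor's leading term divides it; move -4/63x_2 to the remainder.
  leading term 1: no divisor's leading term divides it; move -1/63 to the remainder.
  remainder -1/9x_1 + 5/63x_2^2 - 4/63x_2 - 1/63 ≠ 0; add k_3 = -1/9x_1 + 5/63x_2^2 - 4/63x_2 - 1/63 to the basis.

S(h_1,k_3): lcm = x_1x_2. S = -1/9x_1 + 5/7x_2^3 - 22/63x_2^2 + 5/63x_2 - 4/9.
  leading term x_1: subtract (1)·k_3 from -1/9x_1 + 5/7x_2^3 - 22/63x_2^2 + 5/63x_2 - 4/9 → 5/7x_2^3 - 3/7x_2^2 + 1/7x_2 - 3/7
  leading term x_2^3: no divisor's leading term divides it; move 5/7x_2^3 to the remainder.
  leading term x_2^2: no divisor's leading term divides it; move -3/7x_2^2 to the remainder.
  leading term x_2: no divisor's leading term divides it; move 1/7x_2 to the remainder.
  leading term 1: no divisor's leading term divides it; move -3/7 to the remainder.
  remainder 5/7x_2^3 - 3/7x_2^2 + 1/7x_2 - 3/7 ≠ 0; add k_4 = 5/7x_2^3 - 3/7x_2^2 + 1/7x_2 - 3/7 to the basis.

The other S-polynomials (S(h_2,k_3), S(h_1,k_4), S(h_2,k_4), S(k_3,k_4)) all reduce to 0 modulo the current basis, so we have a Gröbner basis.
Inter-reduce: drop elements whose leading term is divisible by another's, tail-reduce, and make monic.
Reduced Gröbner basis: {x_1 - 5/7x_2^2 + 4/7x_2 + 1/7, x_2^3 - 3/5x_2^2 + 1/5x_2 - 3/5}.

These coincide, so the ideals are equal.

Yes, the ideals are equal.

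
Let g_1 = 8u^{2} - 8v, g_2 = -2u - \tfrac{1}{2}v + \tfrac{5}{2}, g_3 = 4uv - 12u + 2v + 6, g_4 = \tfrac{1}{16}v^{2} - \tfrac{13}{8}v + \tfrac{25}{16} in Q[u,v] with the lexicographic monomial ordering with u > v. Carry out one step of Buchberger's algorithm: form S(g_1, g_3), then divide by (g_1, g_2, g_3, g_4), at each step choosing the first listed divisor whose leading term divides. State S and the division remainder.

S(g_1, g_3) = 3u^{2} - \tfrac{1}{2}uv - \tfrac{3}{2}u - v^{2}; remainder on division = -20v + 20.

lcm(LM(g_1), LM(g_3)) = u^{2}v.
S = (lcm/LT(g_1))·g_1 − (lcm/LT(g_3))·g_3 = 3u^{2} - \tfrac{1}{2}uv - \tfrac{3}{2}u - v^{2}.
Reduce S modulo (g_1, g_2, g_3, g_4) in that order:
  leading term u^{2}: subtract (\tfrac{3}{8})·g_1 from 3u^{2} - \tfrac{1}{2}uv - \tfrac{3}{2}u - v^{2} → -\tfrac{1}{2}uv - \tfrac{3}{2}u - v^{2} + 3v
  leading term uv: subtract (\tfrac{1}{4}v)·g_2 from -\tfrac{1}{2}uv - \tfrac{3}{2}u - v^{2} + 3v → -\tfrac{3}{2}u - \tfrac{7}{8}v^{2} + \tfrac{19}{8}v
  leading term u: subtract (\tfrac{3}{4})·g_2 from -\tfrac{3}{2}u - \tfrac{7}{8}v^{2} + \tfrac{19}{8}v → -\tfrac{7}{8}v^{2} + \tfrac{11}{4}v - \tfrac{15}{8}
  leading term v^{2}: subtract (-14)·g_4 from -\tfrac{7}{8}v^{2} + \tfrac{11}{4}v - \tfrac{15}{8} → -20v + 20
  leading term v: no divisor's leading term divides it; move -20v to the remainder.
  leading term 1: no divisor's leading term divides it; move 20 to the remainder.
The remainder -20v + 20 is nonzero, so it would be added as the next basis element.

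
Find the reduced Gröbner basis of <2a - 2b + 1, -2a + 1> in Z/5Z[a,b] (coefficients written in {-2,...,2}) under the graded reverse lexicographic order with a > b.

f_1 = 2a - 2b + 1, LT = a.
f_2 = -2a + 1, LT = a.

S(f_1,f_2): lcm = a. S = -b + 1.
  leading term b: no divisor's leading term divides it; move -b to the remainder.
  leading term 1: no divisor's leading term divides it; move 1 to the remainder.
  remainder -b + 1 ≠ 0; add g_3 = -b + 1 to the basis.

S(f_1,g_3): leading monomials are coprime, so the S-polynomial reduces to 0 (Buchberger's first criterion).
S(f_2,g_3): leading monomials are coprime, so the S-polynomial reduces to 0 (Buchberger's first criterion).
Every S-polynomial of the final basis reduces to 0, so we have a Gröbner basis.
Inter-reduce: drop elements whose leading term is divisible by another's, tail-reduce, and make monic.

G = {a + 2, b - 1}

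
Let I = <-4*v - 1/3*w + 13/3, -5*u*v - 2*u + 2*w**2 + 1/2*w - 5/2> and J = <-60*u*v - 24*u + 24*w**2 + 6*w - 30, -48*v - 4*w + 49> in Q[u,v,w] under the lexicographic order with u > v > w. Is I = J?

Since reduced Gröbner bases are canonical representatives of ideals under a given ordering, it suffices to compute and compare them.
Buchberger on the first generating set:
f_1 = -4*v - 1/3*w + 13/3, LT = v.
f_2 = -5*u*v - 2*u + 2*w**2 + 1/2*w - 5/2, LT = u*v.

S(f_1,f_2): lcm = u*v. S = 1/12*u*w - 89/60*u + 2/5*w**2 + 1/10*w - 1/2.
  leading term u*w: no divisor's leading term divides it; move 1/12*u*w to the remainder.
  leading term u: no divisor's leading term divides it; move -89/60*u to the remainder.
  leading term w**2: no divisor's leading term divides it; move 2/5*w**2 to the remainder.
  leading term w: no divisor's leading term divides it; move 1/10*w to the remainder.
  leading term 1: no divisor's leading term divides it; move -1/2 to the remainder.
  remainder 1/12*u*w - 89/60*u + 2/5*w**2 + 1/10*w - 1/2 ≠ 0; add g_3 = 1/12*u*w - 89/60*u + 2/5*w**2 + 1/10*w - 1/2 to the basis.

The other S-polynomials (S(f_1,g_3), S(f_2,g_3)) all reduce to 0 modulo the current basis, so we have a Gröbner basis.
Inter-reduce: drop elements whose leading term is divisible by another's, tail-reduce, and make monic.
Reduced Gröbner basis: {u*w - 89/5*u + 24/5*w**2 + 6/5*w - 6, v + 1/12*w - 13/12}.

Buchberger on the second generating set:
h_1 = -60*u*v - 24*u + 24*w**2 + 6*w - 30, LT = u*v.
h_2 = -48*v - 4*w + 49, LT = v.

S(h_1,h_2): lcm = u*v. S = -1/12*u*w + 341/240*u - 2/5*w**2 - 1/10*w + 1/2.
  leading term u*w: no divisor's leading term divides it; move -1/12*u*w to the remainder.
  leading term u: no divisor's leading term divides it; move 341/240*u to the remainder.
  leading term w**2: no divisor's leading term divides it; move -2/5*w**2 to the remainder.
  leading term w: no divisor's leading term divides it; move -1/10*w to the remainder.
  leading term 1: no divisor's leading term divides it; move 1/2 to the remainder.
  remainder -1/12*u*w + 341/240*u - 2/5*w**2 - 1/10*w + 1/2 ≠ 0; add k_3 = -1/12*u*w + 341/240*u - 2/5*w**2 - 1/10*w + 1/2 to the basis.

The other S-polynomials (S(h_1,k_3), S(h_2,k_3)) all reduce to 0 modulo the current basis, so we have a Gröbner basis.
Inter-reduce: drop elements whose leading term is divisible by another's, tail-reduce, and make monic.
Reduced Gröbner basis: {u*w - 341/20*u + 24/5*w**2 + 6/5*w - 6, v + 1/12*w - 49/48}.

The bases are distinct; the ideals are different.

No, the ideals differ.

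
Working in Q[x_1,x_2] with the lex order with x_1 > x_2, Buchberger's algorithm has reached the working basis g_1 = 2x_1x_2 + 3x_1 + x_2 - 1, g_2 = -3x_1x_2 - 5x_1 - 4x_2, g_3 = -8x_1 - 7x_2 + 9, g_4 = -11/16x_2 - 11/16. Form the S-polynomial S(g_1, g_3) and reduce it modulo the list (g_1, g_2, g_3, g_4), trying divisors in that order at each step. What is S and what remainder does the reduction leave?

S(g_1, g_3) = 3/2x_1 - 7/8x_2^2 + 13/8x_2 - 1/2; remainder on division = 0.

lcm(LM(g_1), LM(g_3)) = x_1x_2.
S = (lcm/LT(g_1))·g_1 − (lcm/LT(g_3))·g_3 = 3/2x_1 - 7/8x_2^2 + 13/8x_2 - 1/2.
Reduce S modulo (g_1, g_2, g_3, g_4) in that order:
  leading term x_1: subtract (-3/16)·g_3 from 3/2x_1 - 7/8x_2^2 + 13/8x_2 - 1/2 → -7/8x_2^2 + 5/16x_2 + 19/16
  leading term x_2^2: subtract (14/11x_2)·g_4 from -7/8x_2^2 + 5/16x_2 + 19/16 → 19/16x_2 + 19/16
  leading term x_2: subtract (-19/11)·g_4 from 19/16x_2 + 19/16 → 0
The remainder is 0, so this S-polynomial contributes no new basis element.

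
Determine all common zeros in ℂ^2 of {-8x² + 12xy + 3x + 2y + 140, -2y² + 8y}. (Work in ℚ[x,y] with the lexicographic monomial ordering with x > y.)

Compute a lex Gröbner basis by Buchberger's algorithm.
f_1 = -8x² + 12xy + 3x + 2y + 140, LT = x².
f_2 = -2y² + 8y, LT = y².

S(f_1,f_2): leading monomials are coprime, so the S-polynomial reduces to 0 (Buchberger's first criterion).
Every S-polynomial of the final basis reduces to 0, so we have a Gröbner basis.
Inter-reduce: drop elements whose leading term is divisible by another's, tail-reduce, and make monic.
Reduced Gröbner basis: {x² - 3/2xy - ⅜x - ¼y - 35/2, y² - 4y}.

Elimination: the polynomial y² - 4y lies in the elimination ideal for y, so y ∈ {0, 4}. For each such y, the remaining basis elements (now univariate) give the rest of the solution.
  y = 0: the earlier basis element becomes x² - ⅜x - 35/2 = 0, giving x = -4, 35/8 — points (-4, 0), (35/8, 0).
  y = 4: the earlier basis element becomes x² - 51/8x - 37/2 = 0, giving x = 51/16 - sqrt(7337)/16, 51/16 + sqrt(7337)/16 — points (51/16 - sqrt(7337)/16, 4), (51/16 + sqrt(7337)/16, 4).

{(-4, 0), (35/8, 0), (51/16 - sqrt(7337)/16, 4), (51/16 + sqrt(7337)/16, 4)}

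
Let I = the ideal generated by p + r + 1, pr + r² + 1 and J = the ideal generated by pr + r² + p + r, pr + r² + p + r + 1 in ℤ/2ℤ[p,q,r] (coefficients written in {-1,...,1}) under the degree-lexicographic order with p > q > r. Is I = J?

Two ideals are equal iff their reduced Gröbner bases coincide (the reduced basis is unique for a fixed ordering).
Buchberger on the first generating set:
f_1 = p + r + 1, LT = p.
f_2 = pr + r² + 1, LT = pr.

S(f_1,f_2): lcm = pr. S = r + 1.
  leading term r: no divisor's leading term divides it; move r to the remainder.
  leading term 1: no divisor's leading term divides it; move 1 to the remainder.
  remainder r + 1 ≠ 0; add g_3 = r + 1 to the basis.

The other S-polynomials (S(f_1,g_3), S(f_2,g_3)) all reduce to 0 modulo the current basis, so we have a Gröbner basis.
Inter-reduce: drop elements whose leading term is divisible by another's, tail-reduce, and make monic.
Reduced Gröbner basis: {p, r + 1}.

Buchberger on the second generating set:
h_1 = pr + r² + p + r, LT = pr.
h_2 = pr + r² + p + r + 1, LT = pr.

S(h_1,h_2): lcm = pr. S = 1.
  leading term 1: no divisor's leading term divides it; move 1 to the remainder.
  remainder 1 ≠ 0; add k_3 = 1 to the basis.

The other S-polynomials (S(h_1,k_3), S(h_2,k_3)) all reduce to 0 modulo the current basis, so we have a Gröbner basis.
Inter-reduce: drop elements whose leading term is divisible by another's, tail-reduce, and make monic.
Reduced Gröbner basis: {1}.

These differ, so the ideals are not equal.

No, the ideals differ.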